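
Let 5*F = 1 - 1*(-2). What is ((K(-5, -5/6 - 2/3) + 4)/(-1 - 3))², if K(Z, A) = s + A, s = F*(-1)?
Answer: 361/1600 ≈ 0.22563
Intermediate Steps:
F = ⅗ (F = (1 - 1*(-2))/5 = (1 + 2)/5 = (⅕)*3 = ⅗ ≈ 0.60000)
s = -⅗ (s = (⅗)*(-1) = -⅗ ≈ -0.60000)
K(Z, A) = -⅗ + A
((K(-5, -5/6 - 2/3) + 4)/(-1 - 3))² = (((-⅗ + (-5/6 - 2/3)) + 4)/(-1 - 3))² = (((-⅗ + (-5*⅙ - 2*⅓)) + 4)/(-4))² = (((-⅗ + (-⅚ - ⅔)) + 4)*(-¼))² = (((-⅗ - 3/2) + 4)*(-¼))² = ((-21/10 + 4)*(-¼))² = ((19/10)*(-¼))² = (-19/40)² = 361/1600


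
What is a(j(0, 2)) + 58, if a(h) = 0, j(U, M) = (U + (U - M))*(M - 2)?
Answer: 58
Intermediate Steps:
j(U, M) = (-2 + M)*(-M + 2*U) (j(U, M) = (-M + 2*U)*(-2 + M) = (-2 + M)*(-M + 2*U))
a(j(0, 2)) + 58 = 0 + 58 = 58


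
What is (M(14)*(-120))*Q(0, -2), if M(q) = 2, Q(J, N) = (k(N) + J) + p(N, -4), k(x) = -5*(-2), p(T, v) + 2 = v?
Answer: -960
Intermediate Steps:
p(T, v) = -2 + v
k(x) = 10
Q(J, N) = 4 + J (Q(J, N) = (10 + J) + (-2 - 4) = (10 + J) - 6 = 4 + J)
(M(14)*(-120))*Q(0, -2) = (2*(-120))*(4 + 0) = -240*4 = -960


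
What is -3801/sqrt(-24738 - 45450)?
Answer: 1267*I*sqrt(17547)/11698 ≈ 14.347*I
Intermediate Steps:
-3801/sqrt(-24738 - 45450) = -3801*(-I*sqrt(17547)/35094) = -(-1267)*I*sqrt(17547)/11698 = 1267*I*sqrt(17547)/11698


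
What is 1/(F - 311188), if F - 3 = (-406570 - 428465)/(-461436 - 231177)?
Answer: -230871/71843313790 ≈ -3.2135e-6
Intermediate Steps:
F = 970958/230871 (F = 3 + (-406570 - 428465)/(-461436 - 231177) = 3 - 835035/(-692613) = 3 - 835035*(-1/692613) = 3 + 278345/230871 = 970958/230871 ≈ 4.2056)
1/(F - 311188) = 1/(970958/230871 - 311188) = 1/(-71843313790/230871) = -230871/71843313790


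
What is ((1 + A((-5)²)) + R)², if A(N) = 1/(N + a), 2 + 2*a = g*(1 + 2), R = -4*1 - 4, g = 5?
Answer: 192721/3969 ≈ 48.557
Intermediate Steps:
R = -8 (R = -4 - 4 = -8)
a = 13/2 (a = -1 + (5*(1 + 2))/2 = -1 + (5*3)/2 = -1 + (½)*15 = -1 + 15/2 = 13/2 ≈ 6.5000)
A(N) = 1/(13/2 + N) (A(N) = 1/(N + 13/2) = 1/(13/2 + N))
((1 + A((-5)²)) + R)² = ((1 + 2/(13 + 2*(-5)²)) - 8)² = ((1 + 2/(13 + 2*25)) - 8)² = ((1 + 2/(13 + 50)) - 8)² = ((1 + 2/63) - 8)² = (65/63 - 8)² = (-439/63)² = 192721/3969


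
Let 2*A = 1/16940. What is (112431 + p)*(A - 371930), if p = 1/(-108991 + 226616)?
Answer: -20830530701784167753/498141875 ≈ -4.1816e+10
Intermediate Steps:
A = 1/33880 (A = (½)/16940 = (½)*(1/16940) = 1/33880 ≈ 2.9516e-5)
p = 1/117625 ≈ 8.5016e-6
(112431 + p)*(A - 371930) = (112431 + 1/117625)*(1/33880 - 371930) = (13224696376/117625)*(-12600988399/33880) = -20830530701784167753/498141875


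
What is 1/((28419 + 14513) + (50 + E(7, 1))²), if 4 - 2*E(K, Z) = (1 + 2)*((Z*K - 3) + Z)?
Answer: 4/179649 ≈ 2.2266e-5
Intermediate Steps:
E(K, Z) = 13/2 - 3*Z/2 - 3*K*Z/2 (E(K, Z) = 2 - (1 + 2)*((Z*K - 3) + Z)/2 = 2 - 3*((K*Z - 3) + Z)/2 = 2 - 3*((-3 + K*Z) + Z)/2 = 2 - 3*(-3 + Z + K*Z)/2 = 2 - (-9 + 3*Z + 3*K*Z)/2 = 2 + (9/2 - 3*Z/2 - 3*K*Z/2) = 13/2 - 3*Z/2 - 3*K*Z/2)
1/((28419 + 14513) + (50 + E(7, 1))²) = 1/((28419 + 14513) + (50 + (13/2 - 3/2*1 - 3/2*7*1))²) = 1/(42932 + (50 + (13/2 - 3/2 - 21/2))²) = 1/(42932 + (50 - 11/2)²) = 1/(42932 + (89/2)²) = 1/(42932 + 7921/4) = 1/(179649/4) = 4/179649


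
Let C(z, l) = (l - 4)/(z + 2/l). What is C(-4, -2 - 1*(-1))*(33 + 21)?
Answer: 45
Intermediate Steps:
C(z, l) = (-4 + l)/(z + 2/l)
C(-4, -2 - 1*(-1))*(33 + 21) = ((-2 - 1*(-1))*(-4 + (-2 - 1*(-1)))/(2 + (-2 - 1*(-1))*(-4)))*(33 + 21) = ((-2 + 1)*(-4 + (-2 + 1))/(2 + (-2 + 1)*(-4)))*54 = -(-4 - 1)/(2 - 1*(-4))*54 = -1*(-5)/(2 + 4)*54 = -1*(-5)/6*54 = -1*⅙*(-5)*54 = (⅚)*54 = 45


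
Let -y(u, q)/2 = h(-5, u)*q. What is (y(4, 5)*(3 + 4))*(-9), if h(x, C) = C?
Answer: 2520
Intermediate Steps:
y(u, q) = -2*q*u (y(u, q) = -2*u*q = -2*q*u)
(y(4, 5)*(3 + 4))*(-9) = ((-2*5*4)*(3 + 4))*(-9) = -40*7*(-9) = -280*(-9) = 2520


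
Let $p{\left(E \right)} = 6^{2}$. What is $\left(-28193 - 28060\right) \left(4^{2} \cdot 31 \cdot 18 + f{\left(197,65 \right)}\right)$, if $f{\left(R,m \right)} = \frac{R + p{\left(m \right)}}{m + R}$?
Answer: $- \frac{131596524357}{262} \approx -5.0228 \cdot 10^{8}$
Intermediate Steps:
$p{\left(E \right)} = 36$
$f{\left(R,m \right)} = \frac{36 + R}{R + m}$ ($f{\left(R,m \right)} = \frac{R + 36}{m + R} = \frac{36 + R}{R + m}$)
$\left(-28193 - 28060\right) \left(4^{2} \cdot 31 \cdot 18 + f{\left(197,65 \right)}\right) = \left(-28193 - 28060\right) \left(4^{2} \cdot 31 \cdot 18 + \frac{36 + 197}{197 + 65}\right) = - 56253 \left(16 \cdot 31 \cdot 18 + \frac{1}{262} \cdot 233\right) = - 56253 \left(496 \cdot 18 + \frac{1}{262} \cdot 233\right) = - 56253 \left(8928 + \frac{233}{262}\right) = \left(-56253\right) \frac{2339369}{262} = - \frac{131596524357}{262}$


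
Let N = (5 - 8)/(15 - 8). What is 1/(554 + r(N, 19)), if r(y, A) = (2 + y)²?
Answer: 49/27267 ≈ 0.0017970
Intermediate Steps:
N = -3/7 ≈ -0.42857
1/(554 + r(N, 19)) = 1/(554 + (2 - 3/7)²) = 1/(554 + (11/7)²) = 1/(554 + 121/49) = 1/(27267/49) = 49/27267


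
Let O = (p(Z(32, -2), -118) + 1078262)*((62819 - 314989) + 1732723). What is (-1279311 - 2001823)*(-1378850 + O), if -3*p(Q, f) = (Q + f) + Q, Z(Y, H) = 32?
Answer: -5238164110284728660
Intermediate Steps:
p(Q, f) = -2*Q/3 - f/3 (p(Q, f) = -((Q + f) + Q)/3 = -(f + 2*Q)/3 = -2*Q/3 - f/3)
O = 1596450688840 (O = ((-⅔*32 - ⅓*(-118)) + 1078262)*((62819 - 314989) + 1732723) = ((-64/3 + 118/3) + 1078262)*(-252170 + 1732723) = (18 + 1078262)*1480553 = 1078280*1480553 = 1596450688840)
(-1279311 - 2001823)*(-1378850 + O) = (-1279311 - 2001823)*(-1378850 + 1596450688840) = -3281134*1596449309990 = -5238164110284728660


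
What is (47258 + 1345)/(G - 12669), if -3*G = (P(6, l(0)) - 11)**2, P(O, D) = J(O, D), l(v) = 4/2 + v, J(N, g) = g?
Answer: -16201/4232 ≈ -3.8282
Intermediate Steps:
l(v) = 2 + v (l(v) = 4*(1/2) + v = 2 + v)
P(O, D) = D
G = -27 (G = -((2 + 0) - 11)**2/3 = -(2 - 11)**2/3 = -1/3*(-9)**2 = -1/3*81 = -27)
(47258 + 1345)/(G - 12669) = (47258 + 1345)/(-27 - 12669) = 48603/(-12696) = 48603*(-1/12696) = -16201/4232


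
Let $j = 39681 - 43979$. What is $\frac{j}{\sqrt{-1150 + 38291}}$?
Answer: $- \frac{4298 \sqrt{37141}}{37141} \approx -22.302$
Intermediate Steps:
$j = -4298$ ($j = 39681 - 43979 = -4298$)
$\frac{j}{\sqrt{-1150 + 38291}} = - \frac{4298}{\sqrt{-1150 + 38291}} = - \frac{4298}{\sqrt{37141}} = - 4298 \frac{\sqrt{37141}}{37141} = - \frac{4298 \sqrt{37141}}{37141}$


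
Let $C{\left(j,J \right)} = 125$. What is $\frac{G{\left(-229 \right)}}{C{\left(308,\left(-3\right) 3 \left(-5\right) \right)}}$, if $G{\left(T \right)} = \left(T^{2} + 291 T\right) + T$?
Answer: $- \frac{14427}{125} \approx -115.42$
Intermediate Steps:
$G{\left(T \right)} = T^{2} + 292 T$
$\frac{G{\left(-229 \right)}}{C{\left(308,\left(-3\right) 3 \left(-5\right) \right)}} = \frac{\left(-229\right) \left(292 - 229\right)}{125} = \left(-229\right) 63 \cdot \frac{1}{125} = \left(-14427\right) \frac{1}{125} = - \frac{14427}{125}$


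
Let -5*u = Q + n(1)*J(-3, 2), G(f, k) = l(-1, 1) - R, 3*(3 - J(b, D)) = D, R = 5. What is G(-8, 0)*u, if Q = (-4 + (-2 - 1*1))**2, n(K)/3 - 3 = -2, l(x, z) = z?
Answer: 224/5 ≈ 44.800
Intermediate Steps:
J(b, D) = 3 - D/3
n(K) = 3 (n(K) = 9 + 3*(-2) = 9 - 6 = 3)
Q = 49 (Q = (-4 + (-2 - 1))**2 = (-4 - 3)**2 = (-7)**2 = 49)
G(f, k) = -4 (G(f, k) = 1 - 1*5 = 1 - 5 = -4)
u = -56/5 (u = -(49 + 3*(3 - 1/3*2))/5 = -(49 + 3*(3 - 2/3))/5 = -(49 + 3*(7/3))/5 = -(49 + 7)/5 = -1/5*56 = -56/5 ≈ -11.200)
G(-8, 0)*u = -4*(-56/5) = 224/5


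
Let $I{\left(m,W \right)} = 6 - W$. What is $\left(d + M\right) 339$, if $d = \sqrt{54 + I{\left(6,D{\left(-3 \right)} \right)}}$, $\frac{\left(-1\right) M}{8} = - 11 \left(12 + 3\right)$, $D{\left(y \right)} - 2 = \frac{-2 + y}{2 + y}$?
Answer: $447480 + 339 \sqrt{53} \approx 4.4995 \cdot 10^{5}$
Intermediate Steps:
$D{\left(y \right)} = 2 + \frac{-2 + y}{2 + y}$
$M = 1320$ ($M = - 8 \left(- 11 \left(12 + 3\right)\right) = - 8 \left(\left(-11\right) 15\right) = \left(-8\right) \left(-165\right) = 1320$)
$d = \sqrt{53}$ ($d = \sqrt{54 + \left(6 - \frac{2 + 3 \left(-3\right)}{2 - 3}\right)} = \sqrt{54 + \left(6 - \frac{2 - 9}{-1}\right)} = \sqrt{54 + \left(6 - \left(-1\right) \left(-7\right)\right)} = \sqrt{54 + \left(6 - 7\right)} = \sqrt{54 - 1} = \sqrt{53} \approx 7.2801$)
$\left(d + M\right) 339 = \left(\sqrt{53} + 1320\right) 339 = \left(1320 + \sqrt{53}\right) 339 = 447480 + 339 \sqrt{53}$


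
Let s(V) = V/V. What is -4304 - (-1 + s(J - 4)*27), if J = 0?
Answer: -4330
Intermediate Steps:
s(V) = 1
-4304 - (-1 + s(J - 4)*27) = -4304 - (-1 + 1*27) = -4304 - (-1 + 27) = -4304 - 1*26 = -4304 - 26 = -4330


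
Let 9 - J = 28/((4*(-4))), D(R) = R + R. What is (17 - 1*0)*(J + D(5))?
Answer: 1411/4 ≈ 352.75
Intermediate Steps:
D(R) = 2*R
J = 43/4 (J = 9 - 28/(4*(-4)) = 9 - 28/(-16) = 9 - 28*(-1)/16 = 9 - 1*(-7/4) = 9 + 7/4 = 43/4 ≈ 10.750)
(17 - 1*0)*(J + D(5)) = (17 - 1*0)*(43/4 + 2*5) = (17 + 0)*(43/4 + 10) = 17*(83/4) = 1411/4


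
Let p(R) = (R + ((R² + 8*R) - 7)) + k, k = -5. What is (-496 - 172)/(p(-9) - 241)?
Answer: 668/253 ≈ 2.6403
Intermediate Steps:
p(R) = -12 + R² + 9*R (p(R) = (R + ((R² + 8*R) - 7)) - 5 = (R + (-7 + R² + 8*R)) - 5 = (-7 + R² + 9*R) - 5 = -12 + R² + 9*R)
(-496 - 172)/(p(-9) - 241) = (-496 - 172)/((-12 + (-9)² + 9*(-9)) - 241) = -668/((-12 + 81 - 81) - 241) = -668/(-12 - 241) = -668/(-253) = -668*(-1/253) = 668/253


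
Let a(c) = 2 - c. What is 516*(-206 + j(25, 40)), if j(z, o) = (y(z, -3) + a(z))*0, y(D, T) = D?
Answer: -106296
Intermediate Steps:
j(z, o) = 0 (j(z, o) = (z + (2 - z))*0 = 2*0 = 0)
516*(-206 + j(25, 40)) = 516*(-206 + 0) = 516*(-206) = -106296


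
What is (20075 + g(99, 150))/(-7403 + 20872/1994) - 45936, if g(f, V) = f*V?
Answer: -67719889501/1474071 ≈ -45941.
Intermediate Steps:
g(f, V) = V*f
(20075 + g(99, 150))/(-7403 + 20872/1994) - 45936 = (20075 + 150*99)/(-7403 + 20872/1994) - 45936 = (20075 + 14850)/(-7403 + 20872*(1/1994)) - 45936 = 34925/(-7403 + 10436/997) - 45936 = 34925/(-7370355/997) - 45936 = 34925*(-997/7370355) - 45936 = -6964045/1474071 - 45936 = -67719889501/1474071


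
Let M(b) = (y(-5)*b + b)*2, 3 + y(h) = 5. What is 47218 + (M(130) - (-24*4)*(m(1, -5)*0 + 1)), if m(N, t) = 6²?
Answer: 48094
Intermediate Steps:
y(h) = 2 (y(h) = -3 + 5 = 2)
m(N, t) = 36
M(b) = 6*b (M(b) = (2*b + b)*2 = (3*b)*2 = 6*b)
47218 + (M(130) - (-24*4)*(m(1, -5)*0 + 1)) = 47218 + (6*130 - (-24*4)*(36*0 + 1)) = 47218 + (780 - (-96)*(0 + 1)) = 47218 + (780 - (-96)) = 47218 + (780 - 1*(-96)) = 47218 + (780 + 96) = 47218 + 876 = 48094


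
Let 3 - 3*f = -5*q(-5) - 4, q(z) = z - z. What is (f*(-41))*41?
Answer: -11767/3 ≈ -3922.3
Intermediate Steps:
q(z) = 0
f = 7/3 (f = 1 - (-5*0 - 4)/3 = 1 - (0 - 4)/3 = 1 - ⅓*(-4) = 1 + 4/3 = 7/3 ≈ 2.3333)
(f*(-41))*41 = ((7/3)*(-41))*41 = -287/3*41 = -11767/3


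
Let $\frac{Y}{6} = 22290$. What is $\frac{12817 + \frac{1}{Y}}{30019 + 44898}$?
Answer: $\frac{1714145581}{10019399580} \approx 0.17108$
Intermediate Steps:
$Y = 133740$ ($Y = 6 \cdot 22290 = 133740$)
$\frac{12817 + \frac{1}{Y}}{30019 + 44898} = \frac{12817 + \frac{1}{133740}}{30019 + 44898} = \frac{12817 + \frac{1}{133740}}{74917} = \frac{1714145581}{133740} \cdot \frac{1}{74917} = \frac{1714145581}{10019399580}$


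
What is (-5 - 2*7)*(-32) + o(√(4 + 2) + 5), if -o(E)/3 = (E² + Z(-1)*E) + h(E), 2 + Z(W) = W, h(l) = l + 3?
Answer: 536 - 24*√6 ≈ 477.21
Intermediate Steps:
h(l) = 3 + l
Z(W) = -2 + W
o(E) = -9 - 3*E² + 6*E (o(E) = -3*((E² + (-2 - 1)*E) + (3 + E)) = -3*((E² - 3*E) + (3 + E)) = -3*(3 + E² - 2*E) = -9 - 3*E² + 6*E)
(-5 - 2*7)*(-32) + o(√(4 + 2) + 5) = (-5 - 2*7)*(-32) + (-9 - 3*(√(4 + 2) + 5)² + 6*(√(4 + 2) + 5)) = (-5 - 14)*(-32) + (-9 - 3*(√6 + 5)² + 6*(√6 + 5)) = -19*(-32) + (-9 - 3*(5 + √6)² + 6*(5 + √6)) = 608 + (-9 - 3*(5 + √6)² + (30 + 6*√6)) = 608 + (21 - 3*(5 + √6)² + 6*√6) = 629 - 3*(5 + √6)² + 6*√6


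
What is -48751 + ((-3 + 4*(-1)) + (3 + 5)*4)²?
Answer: -48126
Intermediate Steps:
-48751 + ((-3 + 4*(-1)) + (3 + 5)*4)² = -48751 + ((-3 - 4) + 8*4)² = -48751 + (-7 + 32)² = -48751 + 25² = -48751 + 625 = -48126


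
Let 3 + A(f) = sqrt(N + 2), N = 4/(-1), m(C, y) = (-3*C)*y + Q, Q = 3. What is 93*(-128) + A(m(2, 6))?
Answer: -11907 + I*sqrt(2) ≈ -11907.0 + 1.4142*I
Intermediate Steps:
m(C, y) = 3 - 3*C*y (m(C, y) = (-3*C)*y + 3 = -3*C*y + 3 = 3 - 3*C*y)
N = -4 (N = 4*(-1) = -4)
A(f) = -3 + I*sqrt(2) (A(f) = -3 + sqrt(-4 + 2) = -3 + sqrt(-2) = -3 + I*sqrt(2))
93*(-128) + A(m(2, 6)) = 93*(-128) + (-3 + I*sqrt(2)) = -11904 + (-3 + I*sqrt(2)) = -11907 + I*sqrt(2)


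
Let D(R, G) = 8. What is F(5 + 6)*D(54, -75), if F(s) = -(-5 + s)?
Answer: -48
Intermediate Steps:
F(s) = 5 - s
F(5 + 6)*D(54, -75) = (5 - (5 + 6))*8 = (5 - 1*11)*8 = (5 - 11)*8 = -6*8 = -48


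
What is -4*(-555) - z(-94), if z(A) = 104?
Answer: 2116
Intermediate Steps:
-4*(-555) - z(-94) = -4*(-555) - 1*104 = 2220 - 104 = 2116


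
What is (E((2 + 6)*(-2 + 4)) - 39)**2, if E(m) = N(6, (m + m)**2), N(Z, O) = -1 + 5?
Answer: 1225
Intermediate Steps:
N(Z, O) = 4
E(m) = 4
(E((2 + 6)*(-2 + 4)) - 39)**2 = (4 - 39)**2 = (-35)**2 = 1225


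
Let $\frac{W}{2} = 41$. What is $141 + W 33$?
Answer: $2847$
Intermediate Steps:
$W = 82$ ($W = 2 \cdot 41 = 82$)
$141 + W 33 = 141 + 82 \cdot 33 = 141 + 2706 = 2847$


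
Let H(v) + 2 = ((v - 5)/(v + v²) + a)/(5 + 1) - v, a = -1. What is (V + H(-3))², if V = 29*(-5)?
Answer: 6754801/324 ≈ 20848.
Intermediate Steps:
V = -145
H(v) = -13/6 - v + (-5 + v)/(6*(v + v²)) (H(v) = -2 + (((v - 5)/(v + v²) - 1)/(5 + 1) - v) = -2 + (((-5 + v)/(v + v²) - 1)/6 - v) = -2 + (((-5 + v)/(v + v²) - 1)*(⅙) - v) = -2 + ((-1 + (-5 + v)/(v + v²))*(⅙) - v) = -2 + ((-⅙ + (-5 + v)/(6*(v + v²))) - v) = -2 + (-⅙ - v + (-5 + v)/(6*(v + v²))) = -13/6 - v + (-5 + v)/(6*(v + v²)))
(V + H(-3))² = (-145 + (⅙)*(-5 - 19*(-3)² - 12*(-3) - 6*(-3)³)/(-3*(1 - 3)))² = (-145 + (⅙)*(-⅓)*(-5 - 19*9 + 36 - 6*(-27))/(-2))² = (-145 + (⅙)*(-⅓)*(-½)*(-5 - 171 + 36 + 162))² = (-145 + (⅙)*(-⅓)*(-½)*22)² = (-145 + 11/18)² = (-2599/18)² = 6754801/324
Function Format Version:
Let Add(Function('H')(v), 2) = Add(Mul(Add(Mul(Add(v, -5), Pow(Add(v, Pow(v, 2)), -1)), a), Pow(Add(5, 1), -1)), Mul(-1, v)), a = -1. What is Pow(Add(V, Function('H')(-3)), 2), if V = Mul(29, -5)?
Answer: Rational(6754801, 324) ≈ 20848.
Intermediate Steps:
V = -145
Function('H')(v) = Add(Rational(-13, 6), Mul(-1, v), Mul(Rational(1, 6), Pow(Add(v, Pow(v, 2)), -1), Add(-5, v))) (Function('H')(v) = Add(-2, Add(Mul(Add(Mul(Add(v, -5), Pow(Add(v, Pow(v, 2)), -1)), -1), Pow(Add(5, 1), -1)), Mul(-1, v))) = Add(-2, Add(Mul(Add(Mul(Add(-5, v), Pow(Add(v, Pow(v, 2)), -1)), -1), Pow(6, -1)), Mul(-1, v))) = Add(-2, Add(Mul(Add(Mul(Pow(Add(v, Pow(v, 2)), -1), Add(-5, v)), -1), Rational(1, 6)), Mul(-1, v))) = Add(-2, Add(Mul(Add(-1, Mul(Pow(Add(v, Pow(v, 2)), -1), Add(-5, v))), Rational(1, 6)), Mul(-1, v))) = Add(-2, Add(Add(Rational(-1, 6), Mul(Rational(1, 6), Pow(Add(v, Pow(v, 2)), -1), Add(-5, v))), Mul(-1, v))) = Add(-2, Add(Rational(-1, 6), Mul(-1, v), Mul(Rational(1, 6), Pow(Add(v, Pow(v, 2)), -1), Add(-5, v)))) = Add(Rational(-13, 6), Mul(-1, v), Mul(Rational(1, 6), Pow(Add(v, Pow(v, 2)), -1), Add(-5, v))))
Pow(Add(V, Function('H')(-3)), 2) = Pow(Add(-145, Mul(Rational(1, 6), Pow(-3, -1), Pow(Add(1, -3), -1), Add(-5, Mul(-19, Pow(-3, 2)), Mul(-12, -3), Mul(-6, Pow(-3, 3))))), 2) = Pow(Add(-145, Mul(Rational(1, 6), Rational(-1, 3), Pow(-2, -1), Add(-5, Mul(-19, 9), 36, Mul(-6, -27)))), 2) = Pow(Add(-145, Mul(Rational(1, 6), Rational(-1, 3), Rational(-1, 2), Add(-5, -171, 36, 162))), 2) = Pow(Add(-145, Mul(Rational(1, 6), Rational(-1, 3), Rational(-1, 2), 22)), 2) = Pow(Add(-145, Rational(11, 18)), 2) = Pow(Rational(-2599, 18), 2) = Rational(6754801, 324)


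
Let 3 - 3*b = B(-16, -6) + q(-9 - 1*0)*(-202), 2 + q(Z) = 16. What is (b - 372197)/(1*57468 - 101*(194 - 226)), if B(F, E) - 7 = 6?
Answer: -1113773/182100 ≈ -6.1163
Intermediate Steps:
B(F, E) = 13 (B(F, E) = 7 + 6 = 13)
q(Z) = 14 (q(Z) = -2 + 16 = 14)
b = 2818/3 (b = 1 - (13 + 14*(-202))/3 = 1 - (13 - 2828)/3 = 1 - 1/3*(-2815) = 1 + 2815/3 = 2818/3 ≈ 939.33)
(b - 372197)/(1*57468 - 101*(194 - 226)) = (2818/3 - 372197)/(1*57468 - 101*(194 - 226)) = -1113773/(3*(57468 - 101*(-32))) = -1113773/(3*(57468 + 3232)) = -1113773/3/60700 = -1113773/3*1/60700 = -1113773/182100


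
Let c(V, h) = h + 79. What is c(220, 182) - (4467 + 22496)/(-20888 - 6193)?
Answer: 120256/459 ≈ 262.00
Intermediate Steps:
c(V, h) = 79 + h
c(220, 182) - (4467 + 22496)/(-20888 - 6193) = (79 + 182) - (4467 + 22496)/(-20888 - 6193) = 261 - 26963/(-27081) = 261 - 26963*(-1)/27081 = 261 - 1*(-457/459) = 261 + 457/459 = 120256/459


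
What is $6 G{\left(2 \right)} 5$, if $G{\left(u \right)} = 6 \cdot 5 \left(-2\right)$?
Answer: $-1800$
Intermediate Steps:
$G{\left(u \right)} = -60$ ($G{\left(u \right)} = 30 \left(-2\right) = -60$)
$6 G{\left(2 \right)} 5 = 6 \left(-60\right) 5 = \left(-360\right) 5 = -1800$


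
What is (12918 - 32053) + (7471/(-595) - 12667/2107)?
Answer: -3430308291/179095 ≈ -19154.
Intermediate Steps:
(12918 - 32053) + (7471/(-595) - 12667/2107) = -19135 + (7471*(-1/595) - 12667*1/2107) = -19135 + (-7471/595 - 12667/2107) = -19135 - 3325466/179095 = -3430308291/179095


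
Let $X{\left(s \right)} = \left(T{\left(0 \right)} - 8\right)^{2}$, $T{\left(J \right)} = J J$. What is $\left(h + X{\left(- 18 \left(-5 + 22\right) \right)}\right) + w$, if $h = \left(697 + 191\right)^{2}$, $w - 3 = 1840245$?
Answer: $2628856$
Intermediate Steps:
$T{\left(J \right)} = J^{2}$
$X{\left(s \right)} = 64$ ($X{\left(s \right)} = \left(0^{2} - 8\right)^{2} = \left(0 - 8\right)^{2} = \left(-8\right)^{2} = 64$)
$w = 1840248$ ($w = 3 + 1840245 = 1840248$)
$h = 788544$ ($h = 888^{2} = 788544$)
$\left(h + X{\left(- 18 \left(-5 + 22\right) \right)}\right) + w = \left(788544 + 64\right) + 1840248 = 788608 + 1840248 = 2628856$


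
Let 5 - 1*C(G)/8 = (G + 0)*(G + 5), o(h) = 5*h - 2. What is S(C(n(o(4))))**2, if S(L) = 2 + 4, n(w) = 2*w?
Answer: 36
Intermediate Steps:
o(h) = -2 + 5*h
C(G) = 40 - 8*G*(5 + G) (C(G) = 40 - 8*(G + 0)*(G + 5) = 40 - 8*G*(5 + G))
S(L) = 6
S(C(n(o(4))))**2 = 6**2 = 36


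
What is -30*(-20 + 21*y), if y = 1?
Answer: -30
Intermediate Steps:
-30*(-20 + 21*y) = -30*(-20 + 21*1) = -30*(-20 + 21) = -30*1 = -30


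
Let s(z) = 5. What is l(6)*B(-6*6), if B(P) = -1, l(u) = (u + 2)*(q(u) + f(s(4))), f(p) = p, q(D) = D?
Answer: -88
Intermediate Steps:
l(u) = (2 + u)*(5 + u) (l(u) = (u + 2)*(u + 5) = (2 + u)*(5 + u))
l(6)*B(-6*6) = (10 + 6² + 7*6)*(-1) = (10 + 36 + 42)*(-1) = 88*(-1) = -88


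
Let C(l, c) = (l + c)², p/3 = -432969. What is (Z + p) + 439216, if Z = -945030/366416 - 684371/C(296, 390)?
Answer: -18530071350058249/21554237992 ≈ -8.5970e+5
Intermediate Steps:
p = -1298907 (p = 3*(-432969) = -1298907)
C(l, c) = (c + l)²
Z = -86936477777/21554237992 (Z = -945030/366416 - 684371/(390 + 296)² = -945030*1/366416 - 684371/(686²) = -472515/183208 - 684371/470596 = -86936477777/21554237992 ≈ -4.0334)
(Z + p) + 439216 = (-86936477777/21554237992 - 1298907) + 439216 = -27997037543952521/21554237992 + 439216 = -18530071350058249/21554237992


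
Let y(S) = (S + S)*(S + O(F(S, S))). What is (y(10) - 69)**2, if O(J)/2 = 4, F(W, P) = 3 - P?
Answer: 84681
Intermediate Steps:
O(J) = 8 (O(J) = 2*4 = 8)
y(S) = 2*S*(8 + S) (y(S) = (S + S)*(S + 8) = (2*S)*(8 + S) = 2*S*(8 + S))
(y(10) - 69)**2 = (2*10*(8 + 10) - 69)**2 = (2*10*18 - 69)**2 = (360 - 69)**2 = 291**2 = 84681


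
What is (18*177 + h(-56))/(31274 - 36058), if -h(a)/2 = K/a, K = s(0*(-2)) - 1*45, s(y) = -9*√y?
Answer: -89163/133952 ≈ -0.66563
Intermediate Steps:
K = -45 (K = -9*√(0*(-2)) - 1*45 = -9*√0 - 45 = -9*0 - 45 = 0 - 45 = -45)
h(a) = 90/a (h(a) = -(-90)/a = 90/a)
(18*177 + h(-56))/(31274 - 36058) = (18*177 + 90/(-56))/(31274 - 36058) = (3186 + 90*(-1/56))/(-4784) = (3186 - 45/28)*(-1/4784) = (89163/28)*(-1/4784) = -89163/133952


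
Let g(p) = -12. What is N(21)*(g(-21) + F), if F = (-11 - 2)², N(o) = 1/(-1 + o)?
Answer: 157/20 ≈ 7.8500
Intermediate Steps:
F = 169 (F = (-13)² = 169)
N(21)*(g(-21) + F) = (-12 + 169)/(-1 + 21) = 157/20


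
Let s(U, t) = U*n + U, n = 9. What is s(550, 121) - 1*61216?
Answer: -55716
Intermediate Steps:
s(U, t) = 10*U (s(U, t) = U*9 + U = 9*U + U = 10*U)
s(550, 121) - 1*61216 = 10*550 - 1*61216 = 5500 - 61216 = -55716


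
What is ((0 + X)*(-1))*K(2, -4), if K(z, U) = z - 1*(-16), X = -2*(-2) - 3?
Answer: -18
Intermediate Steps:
X = 1 (X = 4 - 3 = 1)
K(z, U) = 16 + z (K(z, U) = z + 16 = 16 + z)
((0 + X)*(-1))*K(2, -4) = ((0 + 1)*(-1))*(16 + 2) = (1*(-1))*18 = -1*18 = -18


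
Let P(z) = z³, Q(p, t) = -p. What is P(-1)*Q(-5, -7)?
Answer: -5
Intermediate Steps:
P(-1)*Q(-5, -7) = (-1)³*(-1*(-5)) = -1*5 = -5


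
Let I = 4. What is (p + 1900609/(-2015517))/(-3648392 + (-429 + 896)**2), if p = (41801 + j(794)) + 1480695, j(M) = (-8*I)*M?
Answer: -3017404413887/6913834011651 ≈ -0.43643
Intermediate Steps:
j(M) = -32*M (j(M) = (-8*4)*M = -32*M)
p = 1497088 (p = (41801 - 32*794) + 1480695 = (41801 - 25408) + 1480695 = 16393 + 1480695 = 1497088)
(p + 1900609/(-2015517))/(-3648392 + (-429 + 896)**2) = (1497088 + 1900609/(-2015517))/(-3648392 + (-429 + 896)**2) = (1497088 + 1900609*(-1/2015517))/(-3648392 + 467**2) = (1497088 - 1900609/2015517)/(-3648392 + 218089) = (3017404413887/2015517)/(-3430303) = (3017404413887/2015517)*(-1/3430303) = -3017404413887/6913834011651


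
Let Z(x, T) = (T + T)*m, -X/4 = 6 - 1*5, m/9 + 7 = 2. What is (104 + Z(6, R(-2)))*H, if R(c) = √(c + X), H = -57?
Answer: -5928 + 5130*I*√6 ≈ -5928.0 + 12566.0*I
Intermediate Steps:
m = -45 (m = -63 + 9*2 = -63 + 18 = -45)
X = -4 (X = -4*(6 - 1*5) = -4*(6 - 5) = -4*1 = -4)
R(c) = √(-4 + c) (R(c) = √(c - 4) = √(-4 + c))
Z(x, T) = -90*T (Z(x, T) = (T + T)*(-45) = (2*T)*(-45) = -90*T)
(104 + Z(6, R(-2)))*H = (104 - 90*√(-4 - 2))*(-57) = (104 - 90*I*√6)*(-57) = -5928 + 5130*I*√6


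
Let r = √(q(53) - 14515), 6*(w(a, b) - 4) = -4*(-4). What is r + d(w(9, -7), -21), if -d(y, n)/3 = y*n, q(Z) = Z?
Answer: 420 + I*√14462 ≈ 420.0 + 120.26*I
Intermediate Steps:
w(a, b) = 20/3 (w(a, b) = 4 + (-4*(-4))/6 = 4 + (⅙)*16 = 4 + 8/3 = 20/3)
d(y, n) = -3*n*y (d(y, n) = -3*y*n = -3*n*y)
r = I*√14462 (r = √(53 - 14515) = √(-14462) = I*√14462 ≈ 120.26*I)
r + d(w(9, -7), -21) = I*√14462 - 3*(-21)*20/3 = I*√14462 + 420 = 420 + I*√14462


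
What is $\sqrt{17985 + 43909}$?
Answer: $\sqrt{61894} \approx 248.79$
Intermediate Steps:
$\sqrt{17985 + 43909} = \sqrt{61894}$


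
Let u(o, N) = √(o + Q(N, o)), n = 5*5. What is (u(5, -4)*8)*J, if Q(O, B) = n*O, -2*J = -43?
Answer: 172*I*√95 ≈ 1676.4*I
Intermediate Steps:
J = 43/2 (J = -½*(-43) = 43/2 ≈ 21.500)
n = 25
Q(O, B) = 25*O
u(o, N) = √(o + 25*N)
(u(5, -4)*8)*J = (√(5 + 25*(-4))*8)*(43/2) = (√(5 - 100)*8)*(43/2) = (√(-95)*8)*(43/2) = ((I*√95)*8)*(43/2) = (8*I*√95)*(43/2) = 172*I*√95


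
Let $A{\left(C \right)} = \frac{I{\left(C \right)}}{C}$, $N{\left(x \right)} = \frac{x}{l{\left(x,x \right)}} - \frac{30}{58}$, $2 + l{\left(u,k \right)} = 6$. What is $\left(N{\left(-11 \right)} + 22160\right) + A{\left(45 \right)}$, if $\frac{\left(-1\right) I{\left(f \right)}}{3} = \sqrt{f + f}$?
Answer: $\frac{2570181}{116} - \frac{\sqrt{10}}{5} \approx 22156.0$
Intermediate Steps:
$I{\left(f \right)} = - 3 \sqrt{2} \sqrt{f}$ ($I{\left(f \right)} = - 3 \sqrt{f + f} = - 3 \sqrt{2 f} = - 3 \sqrt{2} \sqrt{f}$)
$l{\left(u,k \right)} = 4$ ($l{\left(u,k \right)} = -2 + 6 = 4$)
$N{\left(x \right)} = - \frac{15}{29} + \frac{x}{4}$ ($N{\left(x \right)} = \frac{x}{4} - \frac{30}{58} = x \frac{1}{4} - \frac{15}{29} = \frac{x}{4} - \frac{15}{29} = - \frac{15}{29} + \frac{x}{4}$)
$A{\left(C \right)} = - \frac{3 \sqrt{2}}{\sqrt{C}}$ ($A{\left(C \right)} = \frac{\left(-3\right) \sqrt{2} \sqrt{C}}{C} = - \frac{3 \sqrt{2}}{\sqrt{C}}$)
$\left(N{\left(-11 \right)} + 22160\right) + A{\left(45 \right)} = \left(\left(- \frac{15}{29} + \frac{1}{4} \left(-11\right)\right) + 22160\right) - \frac{3 \sqrt{2}}{3 \sqrt{5}} = \left(\left(- \frac{15}{29} - \frac{11}{4}\right) + 22160\right) - 3 \sqrt{2} \frac{\sqrt{5}}{15} = \left(- \frac{379}{116} + 22160\right) - \frac{\sqrt{10}}{5} = \frac{2570181}{116} - \frac{\sqrt{10}}{5}$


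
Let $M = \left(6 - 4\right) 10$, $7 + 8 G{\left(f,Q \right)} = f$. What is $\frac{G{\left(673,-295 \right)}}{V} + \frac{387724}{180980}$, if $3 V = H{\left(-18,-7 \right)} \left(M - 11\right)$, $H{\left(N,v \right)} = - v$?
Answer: $\frac{7736263}{1266860} \approx 6.1066$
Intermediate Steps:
$G{\left(f,Q \right)} = - \frac{7}{8} + \frac{f}{8}$
$M = 20$ ($M = 2 \cdot 10 = 20$)
$V = 21$ ($V = \frac{\left(-1\right) \left(-7\right) \left(20 - 11\right)}{3} = \frac{7 \cdot 9}{3} = \frac{1}{3} \cdot 63 = 21$)
$\frac{G{\left(673,-295 \right)}}{V} + \frac{387724}{180980} = \frac{- \frac{7}{8} + \frac{1}{8} \cdot 673}{21} + \frac{387724}{180980} = \left(- \frac{7}{8} + \frac{673}{8}\right) \frac{1}{21} + 387724 \cdot \frac{1}{180980} = \frac{333}{4} \cdot \frac{1}{21} + \frac{96931}{45245} = \frac{111}{28} + \frac{96931}{45245} = \frac{7736263}{1266860}$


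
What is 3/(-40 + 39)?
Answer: -3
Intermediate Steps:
3/(-40 + 39) = 3/(-1) = -1*3 = -3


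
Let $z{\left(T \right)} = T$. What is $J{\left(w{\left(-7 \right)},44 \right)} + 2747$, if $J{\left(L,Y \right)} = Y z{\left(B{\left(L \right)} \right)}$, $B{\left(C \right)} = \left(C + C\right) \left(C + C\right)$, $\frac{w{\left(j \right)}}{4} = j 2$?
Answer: $554683$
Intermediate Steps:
$w{\left(j \right)} = 8 j$ ($w{\left(j \right)} = 4 j 2 = 4 \cdot 2 j = 8 j$)
$B{\left(C \right)} = 4 C^{2}$ ($B{\left(C \right)} = 2 C 2 C = 4 C^{2}$)
$J{\left(L,Y \right)} = 4 Y L^{2}$ ($J{\left(L,Y \right)} = Y 4 L^{2} = 4 Y L^{2}$)
$J{\left(w{\left(-7 \right)},44 \right)} + 2747 = 4 \cdot 44 \left(8 \left(-7\right)\right)^{2} + 2747 = 4 \cdot 44 \left(-56\right)^{2} + 2747 = 4 \cdot 44 \cdot 3136 + 2747 = 551936 + 2747 = 554683$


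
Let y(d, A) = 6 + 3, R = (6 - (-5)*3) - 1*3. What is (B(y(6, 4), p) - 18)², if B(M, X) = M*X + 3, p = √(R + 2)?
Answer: 1845 - 540*√5 ≈ 637.52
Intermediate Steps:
R = 18 (R = (6 - 1*(-15)) - 3 = (6 + 15) - 3 = 21 - 3 = 18)
p = 2*√5 (p = √(18 + 2) = √20 = 2*√5 ≈ 4.4721)
y(d, A) = 9
B(M, X) = 3 + M*X
(B(y(6, 4), p) - 18)² = ((3 + 9*(2*√5)) - 18)² = ((3 + 18*√5) - 18)² = (-15 + 18*√5)²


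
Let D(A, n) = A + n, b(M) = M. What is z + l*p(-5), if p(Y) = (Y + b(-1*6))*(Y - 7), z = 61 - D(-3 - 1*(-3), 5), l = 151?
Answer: 19988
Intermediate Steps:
z = 56 (z = 61 - ((-3 - 1*(-3)) + 5) = 61 - ((-3 + 3) + 5) = 61 - (0 + 5) = 61 - 1*5 = 61 - 5 = 56)
p(Y) = (-7 + Y)*(-6 + Y) (p(Y) = (Y - 1*6)*(Y - 7) = (Y - 6)*(-7 + Y) = (-6 + Y)*(-7 + Y) = (-7 + Y)*(-6 + Y))
z + l*p(-5) = 56 + 151*(42 + (-5)² - 13*(-5)) = 56 + 151*(42 + 25 + 65) = 56 + 151*132 = 56 + 19932 = 19988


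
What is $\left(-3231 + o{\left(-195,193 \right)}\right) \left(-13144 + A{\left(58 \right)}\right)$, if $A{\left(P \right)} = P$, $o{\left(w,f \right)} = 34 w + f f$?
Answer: $-358399368$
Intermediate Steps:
$o{\left(w,f \right)} = f^{2} + 34 w$ ($o{\left(w,f \right)} = 34 w + f^{2} = f^{2} + 34 w$)
$\left(-3231 + o{\left(-195,193 \right)}\right) \left(-13144 + A{\left(58 \right)}\right) = \left(-3231 + \left(193^{2} + 34 \left(-195\right)\right)\right) \left(-13144 + 58\right) = \left(-3231 + \left(37249 - 6630\right)\right) \left(-13086\right) = \left(-3231 + 30619\right) \left(-13086\right) = 27388 \left(-13086\right) = -358399368$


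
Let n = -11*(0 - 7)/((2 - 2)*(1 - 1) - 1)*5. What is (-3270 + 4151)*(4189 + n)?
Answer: 3351324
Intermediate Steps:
n = -385 (n = -(-77)/(0*0 - 1)*5 = -(-77)/(0 - 1)*5 = -(-77)/(-1)*5 = -(-77)*(-1)*5 = -11*7*5 = -77*5 = -385)
(-3270 + 4151)*(4189 + n) = (-3270 + 4151)*(4189 - 385) = 881*3804 = 3351324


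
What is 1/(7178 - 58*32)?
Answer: 1/5322 ≈ 0.00018790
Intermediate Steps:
1/(7178 - 58*32) = 1/(7178 - 1856) = 1/5322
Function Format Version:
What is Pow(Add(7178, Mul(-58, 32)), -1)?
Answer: Rational(1, 5322) ≈ 0.00018790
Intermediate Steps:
Pow(Add(7178, Mul(-58, 32)), -1) = Pow(Add(7178, -1856), -1) = Pow(5322, -1) = Rational(1, 5322)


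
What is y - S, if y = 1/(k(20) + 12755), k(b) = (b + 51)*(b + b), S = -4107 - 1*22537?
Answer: 415513181/15595 ≈ 26644.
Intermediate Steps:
S = -26644 (S = -4107 - 22537 = -26644)
k(b) = 2*b*(51 + b) (k(b) = (51 + b)*(2*b) = 2*b*(51 + b))
y = 1/15595 (y = 1/(2*20*(51 + 20) + 12755) = 1/(2*20*71 + 12755) = 1/(2840 + 12755) = 1/15595 ≈ 6.4123e-5)
y - S = 1/15595 - 1*(-26644) = 1/15595 + 26644 = 415513181/15595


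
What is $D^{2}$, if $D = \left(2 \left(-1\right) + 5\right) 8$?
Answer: $576$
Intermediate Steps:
$D = 24$ ($D = \left(-2 + 5\right) 8 = 3 \cdot 8 = 24$)
$D^{2} = 24^{2} = 576$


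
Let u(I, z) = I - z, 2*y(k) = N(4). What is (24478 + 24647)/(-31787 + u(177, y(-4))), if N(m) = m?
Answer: -49125/31612 ≈ -1.5540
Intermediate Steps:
y(k) = 2 (y(k) = (½)*4 = 2)
(24478 + 24647)/(-31787 + u(177, y(-4))) = (24478 + 24647)/(-31787 + (177 - 1*2)) = 49125/(-31787 + (177 - 2)) = 49125/(-31787 + 175) = 49125/(-31612) = 49125*(-1/31612) = -49125/31612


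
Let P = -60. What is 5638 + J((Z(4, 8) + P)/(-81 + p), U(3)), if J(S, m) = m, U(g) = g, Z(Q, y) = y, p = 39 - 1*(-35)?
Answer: 5641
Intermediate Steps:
p = 74 (p = 39 + 35 = 74)
5638 + J((Z(4, 8) + P)/(-81 + p), U(3)) = 5638 + 3 = 5641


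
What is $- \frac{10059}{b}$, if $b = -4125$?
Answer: $\frac{3353}{1375} \approx 2.4385$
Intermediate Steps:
$- \frac{10059}{b} = - \frac{10059}{-4125} = \left(-10059\right) \left(- \frac{1}{4125}\right) = \frac{3353}{1375}$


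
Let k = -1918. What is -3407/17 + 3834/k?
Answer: -3299902/16303 ≈ -202.41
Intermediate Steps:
-3407/17 + 3834/k = -3407/17 + 3834/(-1918) = -3407*1/17 + 3834*(-1/1918) = -3407/17 - 1917/959 = -3299902/16303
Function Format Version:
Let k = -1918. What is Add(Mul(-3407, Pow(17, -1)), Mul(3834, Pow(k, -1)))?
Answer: Rational(-3299902, 16303) ≈ -202.41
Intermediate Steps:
Add(Mul(-3407, Pow(17, -1)), Mul(3834, Pow(k, -1))) = Add(Mul(-3407, Pow(17, -1)), Mul(3834, Pow(-1918, -1))) = Add(Mul(-3407, Rational(1, 17)), Mul(3834, Rational(-1, 1918))) = Add(Rational(-3407, 17), Rational(-1917, 959)) = Rational(-3299902, 16303)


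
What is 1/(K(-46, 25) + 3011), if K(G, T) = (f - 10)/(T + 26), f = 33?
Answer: 51/153584 ≈ 0.00033207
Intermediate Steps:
K(G, T) = 23/(26 + T) (K(G, T) = (33 - 10)/(T + 26) = 23/(26 + T))
1/(K(-46, 25) + 3011) = 1/(23/(26 + 25) + 3011) = 1/(23/51 + 3011) = 1/(153584/51) = 51/153584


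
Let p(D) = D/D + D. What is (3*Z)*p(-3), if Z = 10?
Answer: -60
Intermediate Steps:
p(D) = 1 + D
(3*Z)*p(-3) = (3*10)*(1 - 3) = 30*(-2) = -60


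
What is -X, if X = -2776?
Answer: 2776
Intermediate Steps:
-X = -1*(-2776) = 2776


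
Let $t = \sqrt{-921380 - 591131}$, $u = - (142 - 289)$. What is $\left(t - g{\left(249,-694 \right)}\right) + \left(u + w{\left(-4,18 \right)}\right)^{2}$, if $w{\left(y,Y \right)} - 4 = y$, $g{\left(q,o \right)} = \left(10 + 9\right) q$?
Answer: $16878 + i \sqrt{1512511} \approx 16878.0 + 1229.8 i$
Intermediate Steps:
$g{\left(q,o \right)} = 19 q$
$w{\left(y,Y \right)} = 4 + y$
$u = 147$ ($u = \left(-1\right) \left(-147\right) = 147$)
$t = i \sqrt{1512511}$ ($t = \sqrt{-1512511} = i \sqrt{1512511} \approx 1229.8 i$)
$\left(t - g{\left(249,-694 \right)}\right) + \left(u + w{\left(-4,18 \right)}\right)^{2} = \left(i \sqrt{1512511} - 19 \cdot 249\right) + \left(147 + \left(4 - 4\right)\right)^{2} = \left(i \sqrt{1512511} - 4731\right) + \left(147 + 0\right)^{2} = \left(i \sqrt{1512511} - 4731\right) + 147^{2} = \left(-4731 + i \sqrt{1512511}\right) + 21609 = 16878 + i \sqrt{1512511}$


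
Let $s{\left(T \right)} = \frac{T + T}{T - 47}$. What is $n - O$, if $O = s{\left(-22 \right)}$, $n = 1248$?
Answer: $\frac{86068}{69} \approx 1247.4$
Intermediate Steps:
$s{\left(T \right)} = \frac{2 T}{-47 + T}$
$O = \frac{44}{69}$ ($O = 2 \left(-22\right) \frac{1}{-47 - 22} = 2 \left(-22\right) \frac{1}{-69} = 2 \left(-22\right) \left(- \frac{1}{69}\right) = \frac{44}{69} \approx 0.63768$)
$n - O = 1248 - \frac{44}{69} = \frac{86068}{69}$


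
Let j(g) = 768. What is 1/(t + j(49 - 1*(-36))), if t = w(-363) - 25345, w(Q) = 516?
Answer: -1/24061 ≈ -4.1561e-5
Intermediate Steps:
t = -24829 (t = 516 - 25345 = -24829)
1/(t + j(49 - 1*(-36))) = 1/(-24829 + 768) = 1/(-24061) = -1/24061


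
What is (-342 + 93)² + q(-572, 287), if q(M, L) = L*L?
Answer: 144370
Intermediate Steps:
q(M, L) = L²
(-342 + 93)² + q(-572, 287) = (-342 + 93)² + 287² = (-249)² + 82369 = 62001 + 82369 = 144370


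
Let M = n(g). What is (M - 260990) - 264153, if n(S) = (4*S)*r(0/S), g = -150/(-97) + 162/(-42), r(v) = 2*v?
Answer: -525143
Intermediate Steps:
g = -1569/679 (g = -150*(-1/97) + 162*(-1/42) = 150/97 - 27/7 = -1569/679 ≈ -2.3108)
n(S) = 0 (n(S) = (4*S)*(2*(0/S)) = (4*S)*(2*0) = (4*S)*0 = 0)
M = 0
(M - 260990) - 264153 = (0 - 260990) - 264153 = -260990 - 264153 = -525143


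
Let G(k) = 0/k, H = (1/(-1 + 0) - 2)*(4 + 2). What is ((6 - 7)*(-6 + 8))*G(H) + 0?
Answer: 0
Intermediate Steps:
H = -18 (H = (1/(-1) - 2)*6 = (-1 - 2)*6 = -3*6 = -18)
G(k) = 0
((6 - 7)*(-6 + 8))*G(H) + 0 = ((6 - 7)*(-6 + 8))*0 + 0 = -1*2*0 + 0 = -2*0 + 0 = 0 + 0 = 0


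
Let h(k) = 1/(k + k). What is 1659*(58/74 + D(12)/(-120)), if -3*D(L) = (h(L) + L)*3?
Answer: 52099789/35520 ≈ 1466.8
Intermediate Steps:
h(k) = 1/(2*k)
D(L) = -L - 1/(2*L) (D(L) = -(1/(2*L) + L)*3/3 = -(L + 1/(2*L))*3/3 = -(3*L + 3/(2*L))/3 = -L - 1/(2*L))
1659*(58/74 + D(12)/(-120)) = 1659*(58/74 + (-1*12 - 1/2/12)/(-120)) = 1659*(58*(1/74) + (-12 - 1/2*1/12)*(-1/120)) = 1659*(29/37 + (-12 - 1/24)*(-1/120)) = 1659*(29/37 - 289/24*(-1/120)) = 1659*(29/37 + 289/2880) = 1659*(94213/106560) = 52099789/35520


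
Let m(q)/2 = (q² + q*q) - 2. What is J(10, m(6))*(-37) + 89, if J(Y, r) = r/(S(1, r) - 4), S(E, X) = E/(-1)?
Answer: 1125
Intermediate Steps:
S(E, X) = -E (S(E, X) = E*(-1) = -E)
m(q) = -4 + 4*q² (m(q) = 2*((q² + q*q) - 2) = 2*((q² + q²) - 2) = 2*(2*q² - 2) = 2*(-2 + 2*q²) = -4 + 4*q²)
J(Y, r) = -r/5 (J(Y, r) = r/(-1*1 - 4) = r/(-1 - 4) = r/(-5) = -r/5)
J(10, m(6))*(-37) + 89 = -(-4 + 4*6²)/5*(-37) + 89 = -(-4 + 4*36)/5*(-37) + 89 = -(-4 + 144)/5*(-37) + 89 = -⅕*140*(-37) + 89 = -28*(-37) + 89 = 1036 + 89 = 1125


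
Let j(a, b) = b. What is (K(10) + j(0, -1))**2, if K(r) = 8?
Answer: 49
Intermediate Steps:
(K(10) + j(0, -1))**2 = (8 - 1)**2 = 7**2 = 49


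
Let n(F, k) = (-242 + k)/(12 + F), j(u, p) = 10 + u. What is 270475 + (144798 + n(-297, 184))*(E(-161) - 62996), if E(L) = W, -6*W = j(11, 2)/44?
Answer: -1906382772297/209 ≈ -9.1214e+9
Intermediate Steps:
W = -7/88 (W = -(10 + 11)/(6*44) = -7/(2*44) = -⅙*21/44 = -7/88 ≈ -0.079545)
E(L) = -7/88
n(F, k) = (-242 + k)/(12 + F)
270475 + (144798 + n(-297, 184))*(E(-161) - 62996) = 270475 + (144798 + (-242 + 184)/(12 - 297))*(-7/88 - 62996) = 270475 + (144798 - 58/(-285))*(-5543655/88) = 270475 + (144798 - 1/285*(-58))*(-5543655/88) = 270475 + (144798 + 58/285)*(-5543655/88) = 270475 + (41267488/285)*(-5543655/88) = 270475 - 1906439301572/209 = -1906382772297/209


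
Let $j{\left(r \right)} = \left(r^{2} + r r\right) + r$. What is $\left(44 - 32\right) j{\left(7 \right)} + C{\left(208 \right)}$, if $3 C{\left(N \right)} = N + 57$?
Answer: $\frac{4045}{3} \approx 1348.3$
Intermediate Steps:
$C{\left(N \right)} = 19 + \frac{N}{3}$ ($C{\left(N \right)} = \frac{N + 57}{3} = \frac{57 + N}{3} = 19 + \frac{N}{3}$)
$j{\left(r \right)} = r + 2 r^{2}$ ($j{\left(r \right)} = \left(r^{2} + r^{2}\right) + r = 2 r^{2} + r = r + 2 r^{2}$)
$\left(44 - 32\right) j{\left(7 \right)} + C{\left(208 \right)} = \left(44 - 32\right) 7 \left(1 + 2 \cdot 7\right) + \left(19 + \frac{1}{3} \cdot 208\right) = 12 \cdot 7 \left(1 + 14\right) + \left(19 + \frac{208}{3}\right) = 12 \cdot 7 \cdot 15 + \frac{265}{3} = 12 \cdot 105 + \frac{265}{3} = 1260 + \frac{265}{3} = \frac{4045}{3}$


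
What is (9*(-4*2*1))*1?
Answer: -72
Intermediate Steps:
(9*(-4*2*1))*1 = (9*(-8*1))*1 = (9*(-8))*1 = -72*1 = -72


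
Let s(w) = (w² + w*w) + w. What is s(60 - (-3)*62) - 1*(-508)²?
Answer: -136786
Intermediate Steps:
s(w) = w + 2*w² (s(w) = (w² + w²) + w = 2*w² + w = w + 2*w²)
s(60 - (-3)*62) - 1*(-508)² = (60 - (-3)*62)*(1 + 2*(60 - (-3)*62)) - 1*(-508)² = (60 - 1*(-186))*(1 + 2*(60 - 1*(-186))) - 1*258064 = (60 + 186)*(1 + 2*(60 + 186)) - 258064 = 246*(1 + 2*246) - 258064 = 246*(1 + 492) - 258064 = 246*493 - 258064 = 121278 - 258064 = -136786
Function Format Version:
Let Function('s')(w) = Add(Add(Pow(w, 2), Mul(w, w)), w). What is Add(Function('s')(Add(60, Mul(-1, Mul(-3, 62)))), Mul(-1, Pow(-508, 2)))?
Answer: -136786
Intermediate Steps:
Function('s')(w) = Add(w, Mul(2, Pow(w, 2))) (Function('s')(w) = Add(Add(Pow(w, 2), Pow(w, 2)), w) = Add(Mul(2, Pow(w, 2)), w) = Add(w, Mul(2, Pow(w, 2))))
Add(Function('s')(Add(60, Mul(-1, Mul(-3, 62)))), Mul(-1, Pow(-508, 2))) = Add(Mul(Add(60, Mul(-1, Mul(-3, 62))), Add(1, Mul(2, Add(60, Mul(-1, Mul(-3, 62)))))), Mul(-1, Pow(-508, 2))) = Add(Mul(Add(60, Mul(-1, -186)), Add(1, Mul(2, Add(60, Mul(-1, -186))))), Mul(-1, 258064)) = Add(Mul(Add(60, 186), Add(1, Mul(2, Add(60, 186)))), -258064) = Add(Mul(246, Add(1, Mul(2, 246))), -258064) = Add(Mul(246, Add(1, 492)), -258064) = Add(Mul(246, 493), -258064) = Add(121278, -258064) = -136786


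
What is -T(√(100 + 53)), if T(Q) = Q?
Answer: -3*√17 ≈ -12.369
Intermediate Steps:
-T(√(100 + 53)) = -√(100 + 53) = -√153 = -3*√17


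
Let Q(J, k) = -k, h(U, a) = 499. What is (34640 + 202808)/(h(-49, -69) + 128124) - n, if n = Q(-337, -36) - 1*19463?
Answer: 2498996469/128623 ≈ 19429.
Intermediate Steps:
n = -19427 (n = -1*(-36) - 1*19463 = 36 - 19463 = -19427)
(34640 + 202808)/(h(-49, -69) + 128124) - n = (34640 + 202808)/(499 + 128124) - 1*(-19427) = 237448/128623 + 19427 = 2498996469/128623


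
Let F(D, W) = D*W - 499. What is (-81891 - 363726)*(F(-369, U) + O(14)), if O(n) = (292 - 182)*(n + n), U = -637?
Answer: -105893750178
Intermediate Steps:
F(D, W) = -499 + D*W
O(n) = 220*n (O(n) = 110*(2*n) = 220*n)
(-81891 - 363726)*(F(-369, U) + O(14)) = (-81891 - 363726)*((-499 - 369*(-637)) + 220*14) = -445617*((-499 + 235053) + 3080) = -445617*(234554 + 3080) = -445617*237634 = -105893750178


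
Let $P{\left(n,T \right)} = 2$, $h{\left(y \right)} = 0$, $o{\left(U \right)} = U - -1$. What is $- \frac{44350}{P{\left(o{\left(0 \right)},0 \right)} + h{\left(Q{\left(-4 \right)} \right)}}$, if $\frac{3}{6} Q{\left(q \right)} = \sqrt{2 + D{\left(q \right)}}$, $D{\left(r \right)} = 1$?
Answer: $-22175$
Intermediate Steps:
$o{\left(U \right)} = 1 + U$ ($o{\left(U \right)} = U + 1 = 1 + U$)
$Q{\left(q \right)} = 2 \sqrt{3}$ ($Q{\left(q \right)} = 2 \sqrt{2 + 1} = 2 \sqrt{3}$)
$- \frac{44350}{P{\left(o{\left(0 \right)},0 \right)} + h{\left(Q{\left(-4 \right)} \right)}} = - \frac{44350}{2 + 0} = - \frac{44350}{2} = \left(-44350\right) \frac{1}{2} = -22175$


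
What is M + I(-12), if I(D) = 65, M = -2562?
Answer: -2497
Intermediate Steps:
M + I(-12) = -2562 + 65 = -2497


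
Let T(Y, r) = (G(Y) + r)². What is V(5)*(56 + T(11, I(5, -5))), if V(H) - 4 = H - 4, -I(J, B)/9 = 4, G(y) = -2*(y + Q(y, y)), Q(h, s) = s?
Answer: 32280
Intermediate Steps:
G(y) = -4*y (G(y) = -2*(y + y) = -4*y)
I(J, B) = -36 (I(J, B) = -9*4 = -36)
V(H) = H (V(H) = 4 + (H - 4) = 4 + (-4 + H) = H)
T(Y, r) = (r - 4*Y)² (T(Y, r) = (-4*Y + r)² = (r - 4*Y)²)
V(5)*(56 + T(11, I(5, -5))) = 5*(56 + (-36 - 4*11)²) = 5*(56 + (-36 - 44)²) = 5*(56 + (-80)²) = 5*(56 + 6400) = 5*6456 = 32280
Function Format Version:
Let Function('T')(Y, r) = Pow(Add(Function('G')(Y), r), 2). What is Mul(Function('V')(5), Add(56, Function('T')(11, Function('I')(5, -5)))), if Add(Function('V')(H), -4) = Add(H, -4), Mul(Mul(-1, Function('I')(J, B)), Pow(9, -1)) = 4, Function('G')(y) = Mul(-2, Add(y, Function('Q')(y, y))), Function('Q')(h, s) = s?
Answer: 32280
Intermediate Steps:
Function('G')(y) = Mul(-4, y) (Function('G')(y) = Mul(-2, Add(y, y)) = Mul(-2, Mul(2, y)) = Mul(-4, y))
Function('I')(J, B) = -36 (Function('I')(J, B) = Mul(-9, 4) = -36)
Function('V')(H) = H (Function('V')(H) = Add(4, Add(H, -4)) = Add(4, Add(-4, H)) = H)
Function('T')(Y, r) = Pow(Add(r, Mul(-4, Y)), 2) (Function('T')(Y, r) = Pow(Add(Mul(-4, Y), r), 2) = Pow(Add(r, Mul(-4, Y)), 2))
Mul(Function('V')(5), Add(56, Function('T')(11, Function('I')(5, -5)))) = Mul(5, Add(56, Pow(Add(-36, Mul(-4, 11)), 2))) = Mul(5, Add(56, Pow(Add(-36, -44), 2))) = Mul(5, Add(56, Pow(-80, 2))) = Mul(5, Add(56, 6400)) = Mul(5, 6456) = 32280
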